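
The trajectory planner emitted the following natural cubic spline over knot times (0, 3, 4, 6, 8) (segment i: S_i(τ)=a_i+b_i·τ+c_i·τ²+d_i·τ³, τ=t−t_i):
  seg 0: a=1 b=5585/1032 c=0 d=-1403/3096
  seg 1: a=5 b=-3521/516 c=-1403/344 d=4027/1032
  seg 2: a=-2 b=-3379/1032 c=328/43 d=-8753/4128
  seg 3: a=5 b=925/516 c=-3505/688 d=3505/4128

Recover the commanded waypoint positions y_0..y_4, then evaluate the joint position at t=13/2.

y_0=1 y_1=5 y_2=-2 y_3=5 y_4=-5
S(13/2) = 52055/11008

y_0 = S_0(0) = a_0 = 1
y_1 = S_1(0) = a_1 = 5
y_2 = S_2(0) = a_2 = -2
y_3 = S_3(0) = a_3 = 5
y_4 = S_3(2) = -5
t_q=13/2 is in segment 3 (τ=1/2); S_3(τ)=52055/11008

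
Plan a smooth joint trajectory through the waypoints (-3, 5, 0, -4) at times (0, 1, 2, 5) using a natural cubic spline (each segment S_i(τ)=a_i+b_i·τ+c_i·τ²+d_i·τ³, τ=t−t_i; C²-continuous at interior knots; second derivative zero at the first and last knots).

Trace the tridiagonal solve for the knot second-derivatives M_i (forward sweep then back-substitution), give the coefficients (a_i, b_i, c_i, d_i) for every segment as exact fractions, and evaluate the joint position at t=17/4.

  seg 0: a=-3 b=1067/93 c=0 d=-323/93
  seg 1: a=5 b=98/93 c=-323/31 d=406/93
  seg 2: a=0 b=-622/93 c=83/31 d=-83/279
S(17/4) = -9687/1984

Δ: Δ0=8, Δ1=-5, Δ2=-4/3
row 1: diag=4, rhs=-78; c'=1/4, d'=-39/2
row 2: denom=8−1·1/4=31/4; d'=(22−1·-39/2)/(31/4)=166/31
back: M2=166/31
back: M1=-39/2−1/4·166/31=-646/31
M: M0=0, M1=-646/31, M2=166/31, M3=0
seg 0: a=-3, c=M0/2=0, d=(M1−M0)/(6·1)=-323/93, b=Δ0−h0·(2M0+M1)/6=1067/93
seg 1: a=5, c=M1/2=-323/31, d=(M2−M1)/(6·1)=406/93, b=Δ1−h1·(2M1+M2)/6=98/93
seg 2: a=0, c=M2/2=83/31, d=(M3−M2)/(6·3)=-83/279, b=Δ2−h2·(2M2+M3)/6=-622/93
t_q=17/4 → seg 2, τ=9/4; S=0+-622/93·τ+83/31·τ²+-83/279·τ³=-9687/1984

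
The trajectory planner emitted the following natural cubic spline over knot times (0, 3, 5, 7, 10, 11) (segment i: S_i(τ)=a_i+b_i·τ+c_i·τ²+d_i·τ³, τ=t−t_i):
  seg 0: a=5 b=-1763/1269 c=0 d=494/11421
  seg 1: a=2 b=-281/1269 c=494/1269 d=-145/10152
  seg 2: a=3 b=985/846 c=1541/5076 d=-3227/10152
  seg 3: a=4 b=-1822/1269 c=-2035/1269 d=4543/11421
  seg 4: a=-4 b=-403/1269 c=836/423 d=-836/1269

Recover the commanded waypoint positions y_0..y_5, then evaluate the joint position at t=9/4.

y_0 = S_0(0) = a_0 = 5
y_1 = S_1(0) = a_1 = 2
y_2 = S_2(0) = a_2 = 3
y_3 = S_3(0) = a_3 = 4
y_4 = S_4(0) = a_4 = -4
y_5 = S_4(1) = -3
t_q=9/4 is in segment 0 (τ=9/4); S_0(τ)=10679/4512

y_0=5 y_1=2 y_2=3 y_3=4 y_4=-4 y_5=-3
S(9/4) = 10679/4512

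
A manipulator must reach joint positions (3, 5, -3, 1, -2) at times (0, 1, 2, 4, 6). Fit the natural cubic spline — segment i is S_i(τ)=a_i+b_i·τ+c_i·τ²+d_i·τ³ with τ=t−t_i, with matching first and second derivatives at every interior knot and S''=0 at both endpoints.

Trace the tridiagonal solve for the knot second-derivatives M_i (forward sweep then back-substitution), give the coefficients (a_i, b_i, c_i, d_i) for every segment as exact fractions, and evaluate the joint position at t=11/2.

  seg 0: a=3 b=863/168 c=0 d=-527/168
  seg 1: a=5 b=-359/84 c=-527/56 d=955/168
  seg 2: a=-3 b=-145/24 c=107/14 d=-1217/672
  seg 3: a=1 b=235/84 c=-361/112 d=361/672
S(11/2) = -435/1792

Δ: Δ0=2, Δ1=-8, Δ2=2, Δ3=-3/2
row 1: diag=4, rhs=-60; c'=1/4, d'=-15
row 2: denom=6−1·1/4=23/4; d'=(60−1·-15)/(23/4)=300/23
row 3: denom=8−2·8/23=168/23; d'=(-21−2·300/23)/(168/23)=-361/56
back: M3=-361/56
back: M2=300/23−8/23·-361/56=107/7
back: M1=-15−1/4·107/7=-527/28
M: M0=0, M1=-527/28, M2=107/7, M3=-361/56, M4=0
seg 0: a=3, c=M0/2=0, d=(M1−M0)/(6·1)=-527/168, b=Δ0−h0·(2M0+M1)/6=863/168
seg 1: a=5, c=M1/2=-527/56, d=(M2−M1)/(6·1)=955/168, b=Δ1−h1·(2M1+M2)/6=-359/84
seg 2: a=-3, c=M2/2=107/14, d=(M3−M2)/(6·2)=-1217/672, b=Δ2−h2·(2M2+M3)/6=-145/24
seg 3: a=1, c=M3/2=-361/112, d=(M4−M3)/(6·2)=361/672, b=Δ3−h3·(2M3+M4)/6=235/84
t_q=11/2 → seg 3, τ=3/2; S=1+235/84·τ+-361/112·τ²+361/672·τ³=-435/1792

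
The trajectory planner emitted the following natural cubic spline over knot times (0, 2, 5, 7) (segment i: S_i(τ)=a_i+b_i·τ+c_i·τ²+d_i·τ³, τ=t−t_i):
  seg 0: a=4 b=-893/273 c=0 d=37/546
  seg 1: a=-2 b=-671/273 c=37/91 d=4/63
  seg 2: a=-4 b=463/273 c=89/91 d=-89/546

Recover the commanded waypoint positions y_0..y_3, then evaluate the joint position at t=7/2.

y_0 = S_0(0) = a_0 = 4
y_1 = S_1(0) = a_1 = -2
y_2 = S_2(0) = a_2 = -4
y_3 = S_2(2) = 2
t_q=7/2 is in segment 1 (τ=3/2); S_1(τ)=-237/52

y_0=4 y_1=-2 y_2=-4 y_3=2
S(7/2) = -237/52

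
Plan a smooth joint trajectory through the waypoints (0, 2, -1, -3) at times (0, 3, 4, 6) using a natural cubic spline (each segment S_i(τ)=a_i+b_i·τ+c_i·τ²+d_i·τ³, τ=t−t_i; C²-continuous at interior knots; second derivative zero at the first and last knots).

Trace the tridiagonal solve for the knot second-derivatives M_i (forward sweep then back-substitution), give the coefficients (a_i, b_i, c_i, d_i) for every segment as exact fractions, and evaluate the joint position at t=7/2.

  seg 0: a=0 b=310/141 c=0 d=-8/47
  seg 1: a=2 b=-338/141 c=-72/47 d=131/141
  seg 2: a=-1 b=-377/141 c=59/47 d=-59/282
S(7/2) = 201/376

Δ: Δ0=2/3, Δ1=-3, Δ2=-1
row 1: diag=8, rhs=-22; c'=1/8, d'=-11/4
row 2: denom=6−1·1/8=47/8; d'=(12−1·-11/4)/(47/8)=118/47
back: M2=118/47
back: M1=-11/4−1/8·118/47=-144/47
M: M0=0, M1=-144/47, M2=118/47, M3=0
seg 0: a=0, c=M0/2=0, d=(M1−M0)/(6·3)=-8/47, b=Δ0−h0·(2M0+M1)/6=310/141
seg 1: a=2, c=M1/2=-72/47, d=(M2−M1)/(6·1)=131/141, b=Δ1−h1·(2M1+M2)/6=-338/141
seg 2: a=-1, c=M2/2=59/47, d=(M3−M2)/(6·2)=-59/282, b=Δ2−h2·(2M2+M3)/6=-377/141
t_q=7/2 → seg 1, τ=1/2; S=2+-338/141·τ+-72/47·τ²+131/141·τ³=201/376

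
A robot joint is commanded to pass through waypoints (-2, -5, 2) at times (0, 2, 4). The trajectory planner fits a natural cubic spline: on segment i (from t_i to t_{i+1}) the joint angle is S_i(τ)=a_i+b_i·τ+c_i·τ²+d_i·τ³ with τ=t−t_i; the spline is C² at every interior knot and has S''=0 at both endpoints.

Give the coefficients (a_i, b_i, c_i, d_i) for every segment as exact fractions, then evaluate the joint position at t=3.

  seg 0: a=-2 b=-11/4 c=0 d=5/16
  seg 1: a=-5 b=1 c=15/8 d=-5/16
S(3) = -39/16

Δ: Δ0=-3/2, Δ1=7/2
row 1: diag=8, rhs=30; c'=1/4, d'=15/4
back: M1=15/4
M: M0=0, M1=15/4, M2=0
seg 0: a=-2, c=M0/2=0, d=(M1−M0)/(6·2)=5/16, b=Δ0−h0·(2M0+M1)/6=-11/4
seg 1: a=-5, c=M1/2=15/8, d=(M2−M1)/(6·2)=-5/16, b=Δ1−h1·(2M1+M2)/6=1
t_q=3 → seg 1, τ=1; S=-5+1·τ+15/8·τ²+-5/16·τ³=-39/16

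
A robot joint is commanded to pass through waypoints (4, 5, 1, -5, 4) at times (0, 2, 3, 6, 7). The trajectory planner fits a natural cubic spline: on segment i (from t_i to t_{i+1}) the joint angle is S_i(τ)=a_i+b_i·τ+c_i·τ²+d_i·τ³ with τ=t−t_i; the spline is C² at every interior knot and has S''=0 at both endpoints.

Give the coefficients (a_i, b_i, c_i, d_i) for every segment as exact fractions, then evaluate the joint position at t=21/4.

Δ: Δ0=1/2, Δ1=-4, Δ2=-2, Δ3=9
row 1: diag=6, rhs=-27; c'=1/6, d'=-9/2
row 2: denom=8−1·1/6=47/6; d'=(12−1·-9/2)/(47/6)=99/47
row 3: denom=8−3·18/47=322/47; d'=(66−3·99/47)/(322/47)=2805/322
back: M3=2805/322
back: M2=99/47−18/47·2805/322=-198/161
back: M1=-9/2−1/6·-198/161=-1383/322
M: M0=0, M1=-1383/322, M2=-198/161, M3=2805/322, M4=0
seg 0: a=4, c=M0/2=0, d=(M1−M0)/(6·2)=-461/1288, b=Δ0−h0·(2M0+M1)/6=311/161
seg 1: a=5, c=M1/2=-1383/644, d=(M2−M1)/(6·1)=47/92, b=Δ1−h1·(2M1+M2)/6=-761/322
seg 2: a=1, c=M2/2=-99/161, d=(M3−M2)/(6·3)=1067/1932, b=Δ2−h2·(2M2+M3)/6=-3301/644
seg 3: a=-5, c=M3/2=2805/644, d=(M4−M3)/(6·1)=-935/644, b=Δ3−h3·(2M3+M4)/6=1963/322
t_q=21/4 → seg 2, τ=9/4; S=1+-3301/644·τ+-99/161·τ²+1067/1932·τ³=-303151/41216

  seg 0: a=4 b=311/161 c=0 d=-461/1288
  seg 1: a=5 b=-761/322 c=-1383/644 d=47/92
  seg 2: a=1 b=-3301/644 c=-99/161 d=1067/1932
  seg 3: a=-5 b=1963/322 c=2805/644 d=-935/644
S(21/4) = -303151/41216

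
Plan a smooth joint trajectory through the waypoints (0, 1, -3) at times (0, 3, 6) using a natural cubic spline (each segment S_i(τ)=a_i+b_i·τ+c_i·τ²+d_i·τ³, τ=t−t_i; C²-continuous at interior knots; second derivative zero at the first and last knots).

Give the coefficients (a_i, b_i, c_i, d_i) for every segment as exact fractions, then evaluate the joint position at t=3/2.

Δ: Δ0=1/3, Δ1=-4/3
row 1: diag=12, rhs=-10; c'=1/4, d'=-5/6
back: M1=-5/6
M: M0=0, M1=-5/6, M2=0
seg 0: a=0, c=M0/2=0, d=(M1−M0)/(6·3)=-5/108, b=Δ0−h0·(2M0+M1)/6=3/4
seg 1: a=1, c=M1/2=-5/12, d=(M2−M1)/(6·3)=5/108, b=Δ1−h1·(2M1+M2)/6=-1/2
t_q=3/2 → seg 0, τ=3/2; S=0+3/4·τ+0·τ²+-5/108·τ³=31/32

  seg 0: a=0 b=3/4 c=0 d=-5/108
  seg 1: a=1 b=-1/2 c=-5/12 d=5/108
S(3/2) = 31/32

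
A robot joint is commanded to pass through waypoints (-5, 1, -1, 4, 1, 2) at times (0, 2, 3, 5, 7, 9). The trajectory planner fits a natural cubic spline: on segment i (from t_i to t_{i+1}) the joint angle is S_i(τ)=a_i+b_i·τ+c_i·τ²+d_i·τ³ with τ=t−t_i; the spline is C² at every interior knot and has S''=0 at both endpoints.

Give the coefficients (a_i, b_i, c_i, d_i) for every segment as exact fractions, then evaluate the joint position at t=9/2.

  seg 0: a=-5 b=2422/477 c=0 d=-991/1908
  seg 1: a=1 b=-551/477 c=-991/318 d=2167/954
  seg 2: a=-1 b=-547/954 c=196/53 d=-1031/954
  seg 3: a=4 b=1193/954 c=-443/159 d=673/954
  seg 4: a=1 b=-1363/954 c=230/159 d=-115/477
S(9/2) = 7157/2544

Δ: Δ0=3, Δ1=-2, Δ2=5/2, Δ3=-3/2, Δ4=1/2
row 1: diag=6, rhs=-30; c'=1/6, d'=-5
row 2: denom=6−1·1/6=35/6; d'=(27−1·-5)/(35/6)=192/35
row 3: denom=8−2·12/35=256/35; d'=(-24−2·192/35)/(256/35)=-153/32
row 4: denom=8−2·35/128=477/64; d'=(12−2·-153/32)/(477/64)=460/159
back: M4=460/159
back: M3=-153/32−35/128·460/159=-886/159
back: M2=192/35−12/35·-886/159=392/53
back: M1=-5−1/6·392/53=-991/159
M: M0=0, M1=-991/159, M2=392/53, M3=-886/159, M4=460/159, M5=0
seg 0: a=-5, c=M0/2=0, d=(M1−M0)/(6·2)=-991/1908, b=Δ0−h0·(2M0+M1)/6=2422/477
seg 1: a=1, c=M1/2=-991/318, d=(M2−M1)/(6·1)=2167/954, b=Δ1−h1·(2M1+M2)/6=-551/477
seg 2: a=-1, c=M2/2=196/53, d=(M3−M2)/(6·2)=-1031/954, b=Δ2−h2·(2M2+M3)/6=-547/954
seg 3: a=4, c=M3/2=-443/159, d=(M4−M3)/(6·2)=673/954, b=Δ3−h3·(2M3+M4)/6=1193/954
seg 4: a=1, c=M4/2=230/159, d=(M5−M4)/(6·2)=-115/477, b=Δ4−h4·(2M4+M5)/6=-1363/954
t_q=9/2 → seg 2, τ=3/2; S=-1+-547/954·τ+196/53·τ²+-1031/954·τ³=7157/2544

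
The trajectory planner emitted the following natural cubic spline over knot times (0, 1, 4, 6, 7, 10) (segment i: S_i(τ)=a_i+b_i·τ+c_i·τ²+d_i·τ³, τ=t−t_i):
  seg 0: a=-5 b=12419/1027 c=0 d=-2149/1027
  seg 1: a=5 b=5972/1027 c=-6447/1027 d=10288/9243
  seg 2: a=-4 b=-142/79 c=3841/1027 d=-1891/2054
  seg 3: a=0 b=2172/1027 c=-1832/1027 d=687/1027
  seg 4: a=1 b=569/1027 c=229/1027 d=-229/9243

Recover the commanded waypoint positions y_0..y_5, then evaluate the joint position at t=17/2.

y_0=-5 y_1=5 y_2=-4 y_3=0 y_4=1 y_5=4
S(17/2) = 18479/8216

y_0 = S_0(0) = a_0 = -5
y_1 = S_1(0) = a_1 = 5
y_2 = S_2(0) = a_2 = -4
y_3 = S_3(0) = a_3 = 0
y_4 = S_4(0) = a_4 = 1
y_5 = S_4(3) = 4
t_q=17/2 is in segment 4 (τ=3/2); S_4(τ)=18479/8216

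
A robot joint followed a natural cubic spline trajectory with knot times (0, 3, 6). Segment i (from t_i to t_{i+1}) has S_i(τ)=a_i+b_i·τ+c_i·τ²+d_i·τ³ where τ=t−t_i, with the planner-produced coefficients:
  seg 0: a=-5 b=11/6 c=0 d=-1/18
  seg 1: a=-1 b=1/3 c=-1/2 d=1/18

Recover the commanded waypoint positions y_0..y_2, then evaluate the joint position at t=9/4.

y_0=-5 y_1=-1 y_2=-3
S(9/4) = -193/128

y_0 = S_0(0) = a_0 = -5
y_1 = S_1(0) = a_1 = -1
y_2 = S_1(3) = -3
t_q=9/4 is in segment 0 (τ=9/4); S_0(τ)=-193/128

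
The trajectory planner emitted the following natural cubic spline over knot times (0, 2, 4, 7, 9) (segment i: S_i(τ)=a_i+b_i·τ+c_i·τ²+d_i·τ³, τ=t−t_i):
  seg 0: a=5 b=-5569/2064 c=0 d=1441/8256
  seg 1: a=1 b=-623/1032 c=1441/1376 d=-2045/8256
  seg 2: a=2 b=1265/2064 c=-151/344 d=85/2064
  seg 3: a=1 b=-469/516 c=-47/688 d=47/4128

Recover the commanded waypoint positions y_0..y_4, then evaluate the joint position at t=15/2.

y_0 = S_0(0) = a_0 = 5
y_1 = S_1(0) = a_1 = 1
y_2 = S_2(0) = a_2 = 2
y_3 = S_3(0) = a_3 = 1
y_4 = S_3(2) = -1
t_q=15/2 is in segment 3 (τ=1/2); S_3(τ)=5833/11008

y_0=5 y_1=1 y_2=2 y_3=1 y_4=-1
S(15/2) = 5833/11008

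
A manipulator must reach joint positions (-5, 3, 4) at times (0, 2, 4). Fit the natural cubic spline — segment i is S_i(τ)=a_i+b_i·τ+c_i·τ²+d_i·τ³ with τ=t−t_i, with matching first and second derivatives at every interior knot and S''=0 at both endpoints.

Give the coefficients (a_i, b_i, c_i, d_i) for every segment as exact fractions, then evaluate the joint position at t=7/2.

Δ: Δ0=4, Δ1=1/2
row 1: diag=8, rhs=-21; c'=1/4, d'=-21/8
back: M1=-21/8
M: M0=0, M1=-21/8, M2=0
seg 0: a=-5, c=M0/2=0, d=(M1−M0)/(6·2)=-7/32, b=Δ0−h0·(2M0+M1)/6=39/8
seg 1: a=3, c=M1/2=-21/16, d=(M2−M1)/(6·2)=7/32, b=Δ1−h1·(2M1+M2)/6=9/4
t_q=7/2 → seg 1, τ=3/2; S=3+9/4·τ+-21/16·τ²+7/32·τ³=1065/256

  seg 0: a=-5 b=39/8 c=0 d=-7/32
  seg 1: a=3 b=9/4 c=-21/16 d=7/32
S(7/2) = 1065/256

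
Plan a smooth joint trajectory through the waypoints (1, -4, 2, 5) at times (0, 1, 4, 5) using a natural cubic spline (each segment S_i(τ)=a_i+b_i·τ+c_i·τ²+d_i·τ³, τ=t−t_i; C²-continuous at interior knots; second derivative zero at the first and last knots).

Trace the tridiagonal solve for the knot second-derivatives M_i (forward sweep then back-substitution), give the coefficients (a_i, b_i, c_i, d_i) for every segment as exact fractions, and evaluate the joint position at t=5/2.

  seg 0: a=1 b=-328/55 c=0 d=53/55
  seg 1: a=-4 b=-169/55 c=159/55 d=-2/5
  seg 2: a=2 b=191/55 c=-39/55 d=13/55
S(5/2) = -38/11

Δ: Δ0=-5, Δ1=2, Δ2=3
row 1: diag=8, rhs=42; c'=3/8, d'=21/4
row 2: denom=8−3·3/8=55/8; d'=(6−3·21/4)/(55/8)=-78/55
back: M2=-78/55
back: M1=21/4−3/8·-78/55=318/55
M: M0=0, M1=318/55, M2=-78/55, M3=0
seg 0: a=1, c=M0/2=0, d=(M1−M0)/(6·1)=53/55, b=Δ0−h0·(2M0+M1)/6=-328/55
seg 1: a=-4, c=M1/2=159/55, d=(M2−M1)/(6·3)=-2/5, b=Δ1−h1·(2M1+M2)/6=-169/55
seg 2: a=2, c=M2/2=-39/55, d=(M3−M2)/(6·1)=13/55, b=Δ2−h2·(2M2+M3)/6=191/55
t_q=5/2 → seg 1, τ=3/2; S=-4+-169/55·τ+159/55·τ²+-2/5·τ³=-38/11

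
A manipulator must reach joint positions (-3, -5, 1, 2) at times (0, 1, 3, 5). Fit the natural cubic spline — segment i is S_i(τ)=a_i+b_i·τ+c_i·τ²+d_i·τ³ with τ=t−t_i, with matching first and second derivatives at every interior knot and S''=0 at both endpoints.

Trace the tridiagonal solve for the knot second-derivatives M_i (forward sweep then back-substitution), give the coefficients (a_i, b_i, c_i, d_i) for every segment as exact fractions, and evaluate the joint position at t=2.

  seg 0: a=-3 b=-133/44 c=0 d=45/44
  seg 1: a=-5 b=1/22 c=135/44 d=-35/44
  seg 2: a=1 b=61/22 c=-75/44 d=25/88
S(2) = -59/22

Δ: Δ0=-2, Δ1=3, Δ2=1/2
row 1: diag=6, rhs=30; c'=1/3, d'=5
row 2: denom=8−2·1/3=22/3; d'=(-15−2·5)/(22/3)=-75/22
back: M2=-75/22
back: M1=5−1/3·-75/22=135/22
M: M0=0, M1=135/22, M2=-75/22, M3=0
seg 0: a=-3, c=M0/2=0, d=(M1−M0)/(6·1)=45/44, b=Δ0−h0·(2M0+M1)/6=-133/44
seg 1: a=-5, c=M1/2=135/44, d=(M2−M1)/(6·2)=-35/44, b=Δ1−h1·(2M1+M2)/6=1/22
seg 2: a=1, c=M2/2=-75/44, d=(M3−M2)/(6·2)=25/88, b=Δ2−h2·(2M2+M3)/6=61/22
t_q=2 → seg 1, τ=1; S=-5+1/22·τ+135/44·τ²+-35/44·τ³=-59/22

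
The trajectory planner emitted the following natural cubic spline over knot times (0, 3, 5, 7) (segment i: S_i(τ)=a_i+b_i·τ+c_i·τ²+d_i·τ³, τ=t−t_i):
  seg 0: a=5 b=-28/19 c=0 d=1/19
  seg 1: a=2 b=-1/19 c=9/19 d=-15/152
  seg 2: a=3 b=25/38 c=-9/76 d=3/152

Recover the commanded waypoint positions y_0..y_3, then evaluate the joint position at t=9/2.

y_0 = S_0(0) = a_0 = 5
y_1 = S_1(0) = a_1 = 2
y_2 = S_2(0) = a_2 = 3
y_3 = S_2(2) = 4
t_q=9/2 is in segment 1 (τ=3/2); S_1(τ)=3227/1216

y_0=5 y_1=2 y_2=3 y_3=4
S(9/2) = 3227/1216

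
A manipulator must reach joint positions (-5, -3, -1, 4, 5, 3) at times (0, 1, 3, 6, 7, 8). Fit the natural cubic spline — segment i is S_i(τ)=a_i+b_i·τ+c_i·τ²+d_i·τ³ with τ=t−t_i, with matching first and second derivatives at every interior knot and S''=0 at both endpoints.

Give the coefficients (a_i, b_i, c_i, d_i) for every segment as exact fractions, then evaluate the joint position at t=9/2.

  seg 0: a=-5 b=503/228 c=0 d=-47/228
  seg 1: a=-3 b=181/114 c=-47/76 d=37/228
  seg 2: a=-1 b=121/114 c=27/76 d=-35/684
  seg 3: a=4 b=413/228 c=-2/19 d=-161/228
  seg 4: a=5 b=-59/114 c=-169/76 d=169/228
S(9/2) = 39/32

Δ: Δ0=2, Δ1=1, Δ2=5/3, Δ3=1, Δ4=-2
row 1: diag=6, rhs=-6; c'=1/3, d'=-1
row 2: denom=10−2·1/3=28/3; d'=(4−2·-1)/(28/3)=9/14
row 3: denom=8−3·9/28=197/28; d'=(-4−3·9/14)/(197/28)=-166/197
row 4: denom=4−1·28/197=760/197; d'=(-18−1·-166/197)/(760/197)=-169/38
back: M4=-169/38
back: M3=-166/197−28/197·-169/38=-4/19
back: M2=9/14−9/28·-4/19=27/38
back: M1=-1−1/3·27/38=-47/38
M: M0=0, M1=-47/38, M2=27/38, M3=-4/19, M4=-169/38, M5=0
seg 0: a=-5, c=M0/2=0, d=(M1−M0)/(6·1)=-47/228, b=Δ0−h0·(2M0+M1)/6=503/228
seg 1: a=-3, c=M1/2=-47/76, d=(M2−M1)/(6·2)=37/228, b=Δ1−h1·(2M1+M2)/6=181/114
seg 2: a=-1, c=M2/2=27/76, d=(M3−M2)/(6·3)=-35/684, b=Δ2−h2·(2M2+M3)/6=121/114
seg 3: a=4, c=M3/2=-2/19, d=(M4−M3)/(6·1)=-161/228, b=Δ3−h3·(2M3+M4)/6=413/228
seg 4: a=5, c=M4/2=-169/76, d=(M5−M4)/(6·1)=169/228, b=Δ4−h4·(2M4+M5)/6=-59/114
t_q=9/2 → seg 2, τ=3/2; S=-1+121/114·τ+27/76·τ²+-35/684·τ³=39/32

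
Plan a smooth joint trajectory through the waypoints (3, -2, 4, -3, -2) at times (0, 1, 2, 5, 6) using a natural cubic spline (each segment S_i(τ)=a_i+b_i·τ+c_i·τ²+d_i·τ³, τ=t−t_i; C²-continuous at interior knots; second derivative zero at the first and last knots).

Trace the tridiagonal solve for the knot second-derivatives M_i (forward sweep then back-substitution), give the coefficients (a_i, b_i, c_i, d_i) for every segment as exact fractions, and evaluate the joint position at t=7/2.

Δ: Δ0=-5, Δ1=6, Δ2=-7/3, Δ3=1
row 1: diag=4, rhs=66; c'=1/4, d'=33/2
row 2: denom=8−1·1/4=31/4; d'=(-50−1·33/2)/(31/4)=-266/31
row 3: denom=8−3·12/31=212/31; d'=(20−3·-266/31)/(212/31)=709/106
back: M3=709/106
back: M2=-266/31−12/31·709/106=-592/53
back: M1=33/2−1/4·-592/53=2045/106
M: M0=0, M1=2045/106, M2=-592/53, M3=709/106, M4=0
seg 0: a=3, c=M0/2=0, d=(M1−M0)/(6·1)=2045/636, b=Δ0−h0·(2M0+M1)/6=-5225/636
seg 1: a=-2, c=M1/2=2045/212, d=(M2−M1)/(6·1)=-3229/636, b=Δ1−h1·(2M1+M2)/6=455/318
seg 2: a=4, c=M2/2=-296/53, d=(M3−M2)/(6·3)=631/636, b=Δ2−h2·(2M2+M3)/6=3493/636
seg 3: a=-3, c=M3/2=709/212, d=(M4−M3)/(6·1)=-709/636, b=Δ3−h3·(2M3+M4)/6=-391/318
t_q=7/2 → seg 2, τ=3/2; S=4+3493/636·τ+-296/53·τ²+631/636·τ³=5123/1696

  seg 0: a=3 b=-5225/636 c=0 d=2045/636
  seg 1: a=-2 b=455/318 c=2045/212 d=-3229/636
  seg 2: a=4 b=3493/636 c=-296/53 d=631/636
  seg 3: a=-3 b=-391/318 c=709/212 d=-709/636
S(7/2) = 5123/1696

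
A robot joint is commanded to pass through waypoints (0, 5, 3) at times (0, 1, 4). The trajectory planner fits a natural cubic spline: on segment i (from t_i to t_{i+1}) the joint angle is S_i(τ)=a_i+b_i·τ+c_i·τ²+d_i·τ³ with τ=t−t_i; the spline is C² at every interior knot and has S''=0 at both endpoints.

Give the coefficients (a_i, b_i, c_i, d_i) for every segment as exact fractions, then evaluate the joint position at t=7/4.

  seg 0: a=0 b=137/24 c=0 d=-17/24
  seg 1: a=5 b=43/12 c=-17/8 d=17/72
S(7/4) = 3375/512

Δ: Δ0=5, Δ1=-2/3
row 1: diag=8, rhs=-34; c'=3/8, d'=-17/4
back: M1=-17/4
M: M0=0, M1=-17/4, M2=0
seg 0: a=0, c=M0/2=0, d=(M1−M0)/(6·1)=-17/24, b=Δ0−h0·(2M0+M1)/6=137/24
seg 1: a=5, c=M1/2=-17/8, d=(M2−M1)/(6·3)=17/72, b=Δ1−h1·(2M1+M2)/6=43/12
t_q=7/4 → seg 1, τ=3/4; S=5+43/12·τ+-17/8·τ²+17/72·τ³=3375/512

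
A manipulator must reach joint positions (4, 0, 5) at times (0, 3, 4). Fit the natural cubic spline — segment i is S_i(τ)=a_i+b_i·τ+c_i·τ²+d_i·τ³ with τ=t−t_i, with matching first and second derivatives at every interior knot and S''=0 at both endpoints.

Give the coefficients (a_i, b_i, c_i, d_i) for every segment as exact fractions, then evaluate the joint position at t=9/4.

Δ: Δ0=-4/3, Δ1=5
row 1: diag=8, rhs=38; c'=1/8, d'=19/4
back: M1=19/4
M: M0=0, M1=19/4, M2=0
seg 0: a=4, c=M0/2=0, d=(M1−M0)/(6·3)=19/72, b=Δ0−h0·(2M0+M1)/6=-89/24
seg 1: a=0, c=M1/2=19/8, d=(M2−M1)/(6·1)=-19/24, b=Δ1−h1·(2M1+M2)/6=41/12
t_q=9/4 → seg 0, τ=9/4; S=4+-89/24·τ+0·τ²+19/72·τ³=-685/512

  seg 0: a=4 b=-89/24 c=0 d=19/72
  seg 1: a=0 b=41/12 c=19/8 d=-19/24
S(9/4) = -685/512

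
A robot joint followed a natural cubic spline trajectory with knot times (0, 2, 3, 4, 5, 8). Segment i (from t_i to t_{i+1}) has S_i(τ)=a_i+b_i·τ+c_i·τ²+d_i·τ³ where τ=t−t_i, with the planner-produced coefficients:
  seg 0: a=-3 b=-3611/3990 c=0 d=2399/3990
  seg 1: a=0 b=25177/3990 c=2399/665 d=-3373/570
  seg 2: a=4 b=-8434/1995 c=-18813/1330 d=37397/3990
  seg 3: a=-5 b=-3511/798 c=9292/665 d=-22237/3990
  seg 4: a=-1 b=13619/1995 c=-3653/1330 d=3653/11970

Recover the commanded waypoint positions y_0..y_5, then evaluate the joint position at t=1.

y_0 = S_0(0) = a_0 = -3
y_1 = S_1(0) = a_1 = 0
y_2 = S_2(0) = a_2 = 4
y_3 = S_3(0) = a_3 = -5
y_4 = S_4(0) = a_4 = -1
y_5 = S_4(3) = 3
t_q=1 is in segment 0 (τ=1); S_0(τ)=-2197/665

y_0=-3 y_1=0 y_2=4 y_3=-5 y_4=-1 y_5=3
S(1) = -2197/665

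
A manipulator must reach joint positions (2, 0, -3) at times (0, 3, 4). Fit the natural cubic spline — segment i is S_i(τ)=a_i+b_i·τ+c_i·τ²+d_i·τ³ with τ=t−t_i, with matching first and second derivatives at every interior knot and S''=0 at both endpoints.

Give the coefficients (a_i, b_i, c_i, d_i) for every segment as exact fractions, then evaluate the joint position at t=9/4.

  seg 0: a=2 b=5/24 c=0 d=-7/72
  seg 1: a=0 b=-29/12 c=-7/8 d=7/24
S(9/4) = 697/512

Δ: Δ0=-2/3, Δ1=-3
row 1: diag=8, rhs=-14; c'=1/8, d'=-7/4
back: M1=-7/4
M: M0=0, M1=-7/4, M2=0
seg 0: a=2, c=M0/2=0, d=(M1−M0)/(6·3)=-7/72, b=Δ0−h0·(2M0+M1)/6=5/24
seg 1: a=0, c=M1/2=-7/8, d=(M2−M1)/(6·1)=7/24, b=Δ1−h1·(2M1+M2)/6=-29/12
t_q=9/4 → seg 0, τ=9/4; S=2+5/24·τ+0·τ²+-7/72·τ³=697/512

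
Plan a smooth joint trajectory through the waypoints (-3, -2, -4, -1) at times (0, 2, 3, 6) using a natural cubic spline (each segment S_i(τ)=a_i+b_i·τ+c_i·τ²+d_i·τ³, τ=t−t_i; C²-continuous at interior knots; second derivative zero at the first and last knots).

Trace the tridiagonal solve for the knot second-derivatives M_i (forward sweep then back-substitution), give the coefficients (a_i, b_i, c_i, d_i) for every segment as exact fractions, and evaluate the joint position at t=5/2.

Δ: Δ0=1/2, Δ1=-2, Δ2=1
row 1: diag=6, rhs=-15; c'=1/6, d'=-5/2
row 2: denom=8−1·1/6=47/6; d'=(18−1·-5/2)/(47/6)=123/47
back: M2=123/47
back: M1=-5/2−1/6·123/47=-138/47
M: M0=0, M1=-138/47, M2=123/47, M3=0
seg 0: a=-3, c=M0/2=0, d=(M1−M0)/(6·2)=-23/94, b=Δ0−h0·(2M0+M1)/6=139/94
seg 1: a=-2, c=M1/2=-69/47, d=(M2−M1)/(6·1)=87/94, b=Δ1−h1·(2M1+M2)/6=-137/94
seg 2: a=-4, c=M2/2=123/94, d=(M3−M2)/(6·3)=-41/282, b=Δ2−h2·(2M2+M3)/6=-76/47
t_q=5/2 → seg 1, τ=1/2; S=-2+-137/94·τ+-69/47·τ²+87/94·τ³=-2241/752

  seg 0: a=-3 b=139/94 c=0 d=-23/94
  seg 1: a=-2 b=-137/94 c=-69/47 d=87/94
  seg 2: a=-4 b=-76/47 c=123/94 d=-41/282
S(5/2) = -2241/752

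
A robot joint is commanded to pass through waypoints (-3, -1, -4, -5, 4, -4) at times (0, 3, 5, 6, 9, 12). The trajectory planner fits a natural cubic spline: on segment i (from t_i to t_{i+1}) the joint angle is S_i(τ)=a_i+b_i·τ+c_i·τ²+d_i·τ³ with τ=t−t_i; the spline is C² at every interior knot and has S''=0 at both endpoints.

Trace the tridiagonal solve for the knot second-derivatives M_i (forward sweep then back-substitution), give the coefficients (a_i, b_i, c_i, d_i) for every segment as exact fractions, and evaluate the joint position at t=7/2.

Δ: Δ0=2/3, Δ1=-3/2, Δ2=-1, Δ3=3, Δ4=-8/3
row 1: diag=10, rhs=-13; c'=1/5, d'=-13/10
row 2: denom=6−2·1/5=28/5; d'=(3−2·-13/10)/(28/5)=1
row 3: denom=8−1·5/28=219/28; d'=(24−1·1)/(219/28)=644/219
row 4: denom=12−3·28/73=792/73; d'=(-34−3·644/219)/(792/73)=-521/132
back: M4=-521/132
back: M3=644/219−28/73·-521/132=49/11
back: M2=1−5/28·49/11=9/44
back: M1=-13/10−1/5·9/44=-59/44
M: M0=0, M1=-59/44, M2=9/44, M3=49/11, M4=-521/132, M5=0
seg 0: a=-3, c=M0/2=0, d=(M1−M0)/(6·3)=-59/792, b=Δ0−h0·(2M0+M1)/6=353/264
seg 1: a=-1, c=M1/2=-59/88, d=(M2−M1)/(6·2)=17/132, b=Δ1−h1·(2M1+M2)/6=-89/132
seg 2: a=-4, c=M2/2=9/88, d=(M3−M2)/(6·1)=17/24, b=Δ2−h2·(2M2+M3)/6=-239/132
seg 3: a=-5, c=M3/2=49/22, d=(M4−M3)/(6·3)=-1109/2376, b=Δ3−h3·(2M3+M4)/6=137/264
seg 4: a=4, c=M4/2=-521/264, d=(M5−M4)/(6·3)=521/2376, b=Δ4−h4·(2M4+M5)/6=169/132
t_q=7/2 → seg 1, τ=1/2; S=-1+-89/132·τ+-59/88·τ²+17/132·τ³=-131/88

  seg 0: a=-3 b=353/264 c=0 d=-59/792
  seg 1: a=-1 b=-89/132 c=-59/88 d=17/132
  seg 2: a=-4 b=-239/132 c=9/88 d=17/24
  seg 3: a=-5 b=137/264 c=49/22 d=-1109/2376
  seg 4: a=4 b=169/132 c=-521/264 d=521/2376
S(7/2) = -131/88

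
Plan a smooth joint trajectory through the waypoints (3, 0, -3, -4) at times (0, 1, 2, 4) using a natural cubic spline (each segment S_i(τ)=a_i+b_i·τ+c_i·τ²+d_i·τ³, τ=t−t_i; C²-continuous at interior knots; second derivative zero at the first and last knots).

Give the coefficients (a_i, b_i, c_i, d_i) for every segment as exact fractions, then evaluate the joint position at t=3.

Δ: Δ0=-3, Δ1=-3, Δ2=-1/2
row 1: diag=4, rhs=0; c'=1/4, d'=0
row 2: denom=6−1·1/4=23/4; d'=(15−1·0)/(23/4)=60/23
back: M2=60/23
back: M1=0−1/4·60/23=-15/23
M: M0=0, M1=-15/23, M2=60/23, M3=0
seg 0: a=3, c=M0/2=0, d=(M1−M0)/(6·1)=-5/46, b=Δ0−h0·(2M0+M1)/6=-133/46
seg 1: a=0, c=M1/2=-15/46, d=(M2−M1)/(6·1)=25/46, b=Δ1−h1·(2M1+M2)/6=-74/23
seg 2: a=-3, c=M2/2=30/23, d=(M3−M2)/(6·2)=-5/23, b=Δ2−h2·(2M2+M3)/6=-103/46
t_q=3 → seg 2, τ=1; S=-3+-103/46·τ+30/23·τ²+-5/23·τ³=-191/46

  seg 0: a=3 b=-133/46 c=0 d=-5/46
  seg 1: a=0 b=-74/23 c=-15/46 d=25/46
  seg 2: a=-3 b=-103/46 c=30/23 d=-5/23
S(3) = -191/46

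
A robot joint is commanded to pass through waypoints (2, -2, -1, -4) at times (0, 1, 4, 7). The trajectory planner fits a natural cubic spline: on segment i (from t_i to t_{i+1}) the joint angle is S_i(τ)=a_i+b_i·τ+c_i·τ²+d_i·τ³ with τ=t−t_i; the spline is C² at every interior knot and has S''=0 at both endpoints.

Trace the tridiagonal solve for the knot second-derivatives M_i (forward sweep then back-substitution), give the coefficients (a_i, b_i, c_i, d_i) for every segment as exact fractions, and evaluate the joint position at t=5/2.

  seg 0: a=2 b=-404/87 c=0 d=56/87
  seg 1: a=-2 b=-236/87 c=56/29 d=-239/783
  seg 2: a=-1 b=55/87 c=-71/87 d=71/783
S(5/2) = -639/232

Δ: Δ0=-4, Δ1=1/3, Δ2=-1
row 1: diag=8, rhs=26; c'=3/8, d'=13/4
row 2: denom=12−3·3/8=87/8; d'=(-8−3·13/4)/(87/8)=-142/87
back: M2=-142/87
back: M1=13/4−3/8·-142/87=112/29
M: M0=0, M1=112/29, M2=-142/87, M3=0
seg 0: a=2, c=M0/2=0, d=(M1−M0)/(6·1)=56/87, b=Δ0−h0·(2M0+M1)/6=-404/87
seg 1: a=-2, c=M1/2=56/29, d=(M2−M1)/(6·3)=-239/783, b=Δ1−h1·(2M1+M2)/6=-236/87
seg 2: a=-1, c=M2/2=-71/87, d=(M3−M2)/(6·3)=71/783, b=Δ2−h2·(2M2+M3)/6=55/87
t_q=5/2 → seg 1, τ=3/2; S=-2+-236/87·τ+56/29·τ²+-239/783·τ³=-639/232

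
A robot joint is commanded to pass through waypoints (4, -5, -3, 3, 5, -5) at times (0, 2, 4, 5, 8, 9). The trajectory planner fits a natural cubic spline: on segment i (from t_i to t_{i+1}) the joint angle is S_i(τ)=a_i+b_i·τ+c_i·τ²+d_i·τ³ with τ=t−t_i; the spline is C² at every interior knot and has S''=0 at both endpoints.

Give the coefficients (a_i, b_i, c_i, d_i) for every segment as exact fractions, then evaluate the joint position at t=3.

Δ: Δ0=-9/2, Δ1=1, Δ2=6, Δ3=2/3, Δ4=-10
row 1: diag=8, rhs=33; c'=1/4, d'=33/8
row 2: denom=6−2·1/4=11/2; d'=(30−2·33/8)/(11/2)=87/22
row 3: denom=8−1·2/11=86/11; d'=(-32−1·87/22)/(86/11)=-791/172
row 4: denom=8−3·33/86=589/86; d'=(-64−3·-791/172)/(589/86)=-8635/1178
back: M4=-8635/1178
back: M3=-791/172−33/86·-8635/1178=-1052/589
back: M2=87/22−2/11·-1052/589=5041/1178
back: M1=33/8−1/4·5041/1178=3599/1178
M: M0=0, M1=3599/1178, M2=5041/1178, M3=-1052/589, M4=-8635/1178, M5=0
seg 0: a=4, c=M0/2=0, d=(M1−M0)/(6·2)=3599/14136, b=Δ0−h0·(2M0+M1)/6=-9751/1767
seg 1: a=-5, c=M1/2=3599/2356, d=(M2−M1)/(6·2)=721/7068, b=Δ1−h1·(2M1+M2)/6=-8705/3534
seg 2: a=-3, c=M2/2=5041/2356, d=(M3−M2)/(6·1)=-7145/7068, b=Δ2−h2·(2M2+M3)/6=17215/3534
seg 3: a=3, c=M3/2=-526/589, d=(M4−M3)/(6·3)=-2177/7068, b=Δ3−h3·(2M3+M4)/6=43241/7068
seg 4: a=5, c=M4/2=-8635/2356, d=(M5−M4)/(6·1)=8635/7068, b=Δ4−h4·(2M4+M5)/6=-26705/3534
t_q=3 → seg 1, τ=1; S=-5+-8705/3534·τ+3599/2356·τ²+721/7068·τ³=-3436/589

  seg 0: a=4 b=-9751/1767 c=0 d=3599/14136
  seg 1: a=-5 b=-8705/3534 c=3599/2356 d=721/7068
  seg 2: a=-3 b=17215/3534 c=5041/2356 d=-7145/7068
  seg 3: a=3 b=43241/7068 c=-526/589 d=-2177/7068
  seg 4: a=5 b=-26705/3534 c=-8635/2356 d=8635/7068
S(3) = -3436/589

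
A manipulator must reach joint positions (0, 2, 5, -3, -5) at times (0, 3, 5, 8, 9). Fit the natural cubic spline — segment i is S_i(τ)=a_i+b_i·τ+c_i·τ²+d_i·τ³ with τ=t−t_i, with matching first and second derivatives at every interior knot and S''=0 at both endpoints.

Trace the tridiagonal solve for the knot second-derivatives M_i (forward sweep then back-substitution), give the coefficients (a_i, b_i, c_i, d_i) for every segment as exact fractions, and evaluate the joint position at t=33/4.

  seg 0: a=0 b=125/1356 c=0 d=779/12204
  seg 1: a=2 b=1231/678 c=779/1356 d=-331/904
  seg 2: a=5 b=-95/339 c=-550/339 d=841/3051
  seg 3: a=-3 b=-872/339 c=97/113 d=-97/339
S(33/4) = -25991/7232

Δ: Δ0=2/3, Δ1=3/2, Δ2=-8/3, Δ3=-2
row 1: diag=10, rhs=5; c'=1/5, d'=1/2
row 2: denom=10−2·1/5=48/5; d'=(-25−2·1/2)/(48/5)=-65/24
row 3: denom=8−3·5/16=113/16; d'=(4−3·-65/24)/(113/16)=194/113
back: M3=194/113
back: M2=-65/24−5/16·194/113=-1100/339
back: M1=1/2−1/5·-1100/339=779/678
M: M0=0, M1=779/678, M2=-1100/339, M3=194/113, M4=0
seg 0: a=0, c=M0/2=0, d=(M1−M0)/(6·3)=779/12204, b=Δ0−h0·(2M0+M1)/6=125/1356
seg 1: a=2, c=M1/2=779/1356, d=(M2−M1)/(6·2)=-331/904, b=Δ1−h1·(2M1+M2)/6=1231/678
seg 2: a=5, c=M2/2=-550/339, d=(M3−M2)/(6·3)=841/3051, b=Δ2−h2·(2M2+M3)/6=-95/339
seg 3: a=-3, c=M3/2=97/113, d=(M4−M3)/(6·1)=-97/339, b=Δ3−h3·(2M3+M4)/6=-872/339
t_q=33/4 → seg 3, τ=1/4; S=-3+-872/339·τ+97/113·τ²+-97/339·τ³=-25991/7232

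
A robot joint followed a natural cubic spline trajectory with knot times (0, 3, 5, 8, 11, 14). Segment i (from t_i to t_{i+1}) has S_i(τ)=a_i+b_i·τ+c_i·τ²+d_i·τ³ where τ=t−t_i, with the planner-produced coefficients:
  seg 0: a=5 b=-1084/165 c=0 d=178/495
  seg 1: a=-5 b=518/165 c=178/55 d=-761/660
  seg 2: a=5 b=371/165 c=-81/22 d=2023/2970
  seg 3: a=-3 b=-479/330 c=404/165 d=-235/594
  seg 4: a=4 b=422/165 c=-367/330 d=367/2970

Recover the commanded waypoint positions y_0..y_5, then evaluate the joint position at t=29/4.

y_0=5 y_1=-5 y_2=5 y_3=-3 y_4=4 y_5=5
S(29/4) = -5783/7040

y_0 = S_0(0) = a_0 = 5
y_1 = S_1(0) = a_1 = -5
y_2 = S_2(0) = a_2 = 5
y_3 = S_3(0) = a_3 = -3
y_4 = S_4(0) = a_4 = 4
y_5 = S_4(3) = 5
t_q=29/4 is in segment 2 (τ=9/4); S_2(τ)=-5783/7040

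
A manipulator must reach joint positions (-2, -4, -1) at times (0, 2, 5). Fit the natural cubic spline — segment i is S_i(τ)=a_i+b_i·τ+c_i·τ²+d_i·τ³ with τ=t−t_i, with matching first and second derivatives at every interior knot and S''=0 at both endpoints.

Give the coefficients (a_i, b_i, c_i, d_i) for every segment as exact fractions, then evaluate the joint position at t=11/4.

Δ: Δ0=-1, Δ1=1
row 1: diag=10, rhs=12; c'=3/10, d'=6/5
back: M1=6/5
M: M0=0, M1=6/5, M2=0
seg 0: a=-2, c=M0/2=0, d=(M1−M0)/(6·2)=1/10, b=Δ0−h0·(2M0+M1)/6=-7/5
seg 1: a=-4, c=M1/2=3/5, d=(M2−M1)/(6·3)=-1/15, b=Δ1−h1·(2M1+M2)/6=-1/5
t_q=11/4 → seg 1, τ=3/4; S=-4+-1/5·τ+3/5·τ²+-1/15·τ³=-1229/320

  seg 0: a=-2 b=-7/5 c=0 d=1/10
  seg 1: a=-4 b=-1/5 c=3/5 d=-1/15
S(11/4) = -1229/320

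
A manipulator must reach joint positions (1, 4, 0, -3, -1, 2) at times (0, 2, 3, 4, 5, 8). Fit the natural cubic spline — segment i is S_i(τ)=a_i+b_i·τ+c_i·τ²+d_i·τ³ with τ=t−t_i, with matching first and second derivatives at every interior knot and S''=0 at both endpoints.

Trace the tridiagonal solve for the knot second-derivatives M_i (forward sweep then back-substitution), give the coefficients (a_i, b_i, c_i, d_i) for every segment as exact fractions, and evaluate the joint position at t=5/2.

  seg 0: a=1 b=4507/1330 c=0 d=-314/665
  seg 1: a=4 b=-3029/1330 c=-1884/665 d=211/190
  seg 2: a=0 b=-3067/665 c=663/1330 d=1481/1330
  seg 3: a=-3 b=-73/266 c=2553/665 d=-2081/1330
  seg 4: a=-1 b=1802/665 c=-1137/1330 d=379/3990
S(5/2) = 4877/2128

Δ: Δ0=3/2, Δ1=-4, Δ2=-3, Δ3=2, Δ4=1
row 1: diag=6, rhs=-33; c'=1/6, d'=-11/2
row 2: denom=4−1·1/6=23/6; d'=(6−1·-11/2)/(23/6)=3
row 3: denom=4−1·6/23=86/23; d'=(30−1·3)/(86/23)=621/86
row 4: denom=8−1·23/86=665/86; d'=(-6−1·621/86)/(665/86)=-1137/665
back: M4=-1137/665
back: M3=621/86−23/86·-1137/665=5106/665
back: M2=3−6/23·5106/665=663/665
back: M1=-11/2−1/6·663/665=-3768/665
M: M0=0, M1=-3768/665, M2=663/665, M3=5106/665, M4=-1137/665, M5=0
seg 0: a=1, c=M0/2=0, d=(M1−M0)/(6·2)=-314/665, b=Δ0−h0·(2M0+M1)/6=4507/1330
seg 1: a=4, c=M1/2=-1884/665, d=(M2−M1)/(6·1)=211/190, b=Δ1−h1·(2M1+M2)/6=-3029/1330
seg 2: a=0, c=M2/2=663/1330, d=(M3−M2)/(6·1)=1481/1330, b=Δ2−h2·(2M2+M3)/6=-3067/665
seg 3: a=-3, c=M3/2=2553/665, d=(M4−M3)/(6·1)=-2081/1330, b=Δ3−h3·(2M3+M4)/6=-73/266
seg 4: a=-1, c=M4/2=-1137/1330, d=(M5−M4)/(6·3)=379/3990, b=Δ4−h4·(2M4+M5)/6=1802/665
t_q=5/2 → seg 1, τ=1/2; S=4+-3029/1330·τ+-1884/665·τ²+211/190·τ³=4877/2128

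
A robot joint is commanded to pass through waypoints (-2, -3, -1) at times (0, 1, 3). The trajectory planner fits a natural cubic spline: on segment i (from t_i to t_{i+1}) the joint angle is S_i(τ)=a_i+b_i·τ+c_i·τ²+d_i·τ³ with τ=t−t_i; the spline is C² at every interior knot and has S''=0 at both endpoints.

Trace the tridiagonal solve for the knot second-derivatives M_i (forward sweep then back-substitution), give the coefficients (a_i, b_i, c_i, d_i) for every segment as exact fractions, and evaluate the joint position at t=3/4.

Δ: Δ0=-1, Δ1=1
row 1: diag=6, rhs=12; c'=1/3, d'=2
back: M1=2
M: M0=0, M1=2, M2=0
seg 0: a=-2, c=M0/2=0, d=(M1−M0)/(6·1)=1/3, b=Δ0−h0·(2M0+M1)/6=-4/3
seg 1: a=-3, c=M1/2=1, d=(M2−M1)/(6·2)=-1/6, b=Δ1−h1·(2M1+M2)/6=-1/3
t_q=3/4 → seg 0, τ=3/4; S=-2+-4/3·τ+0·τ²+1/3·τ³=-183/64

  seg 0: a=-2 b=-4/3 c=0 d=1/3
  seg 1: a=-3 b=-1/3 c=1 d=-1/6
S(3/4) = -183/64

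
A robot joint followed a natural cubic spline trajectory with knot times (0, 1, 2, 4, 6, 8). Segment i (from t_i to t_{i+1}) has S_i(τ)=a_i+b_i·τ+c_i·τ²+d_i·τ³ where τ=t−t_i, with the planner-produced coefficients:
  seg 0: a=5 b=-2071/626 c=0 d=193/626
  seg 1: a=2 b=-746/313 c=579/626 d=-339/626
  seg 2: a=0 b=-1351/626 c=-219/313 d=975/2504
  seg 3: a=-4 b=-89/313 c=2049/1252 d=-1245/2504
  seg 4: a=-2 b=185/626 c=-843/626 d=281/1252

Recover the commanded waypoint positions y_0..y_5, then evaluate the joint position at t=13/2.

y_0 = S_0(0) = a_0 = 5
y_1 = S_1(0) = a_1 = 2
y_2 = S_2(0) = a_2 = 0
y_3 = S_3(0) = a_3 = -4
y_4 = S_4(0) = a_4 = -2
y_5 = S_4(2) = -5
t_q=13/2 is in segment 4 (τ=1/2); S_4(τ)=-21643/10016

y_0=5 y_1=2 y_2=0 y_3=-4 y_4=-2 y_5=-5
S(13/2) = -21643/10016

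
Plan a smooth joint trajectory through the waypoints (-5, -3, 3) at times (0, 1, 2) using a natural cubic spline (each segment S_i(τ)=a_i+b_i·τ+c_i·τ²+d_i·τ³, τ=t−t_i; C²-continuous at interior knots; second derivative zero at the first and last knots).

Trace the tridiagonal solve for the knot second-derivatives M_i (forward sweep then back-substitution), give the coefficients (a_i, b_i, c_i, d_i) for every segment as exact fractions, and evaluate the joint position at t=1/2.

  seg 0: a=-5 b=1 c=0 d=1
  seg 1: a=-3 b=4 c=3 d=-1
S(1/2) = -35/8

Δ: Δ0=2, Δ1=6
row 1: diag=4, rhs=24; c'=1/4, d'=6
back: M1=6
M: M0=0, M1=6, M2=0
seg 0: a=-5, c=M0/2=0, d=(M1−M0)/(6·1)=1, b=Δ0−h0·(2M0+M1)/6=1
seg 1: a=-3, c=M1/2=3, d=(M2−M1)/(6·1)=-1, b=Δ1−h1·(2M1+M2)/6=4
t_q=1/2 → seg 0, τ=1/2; S=-5+1·τ+0·τ²+1·τ³=-35/8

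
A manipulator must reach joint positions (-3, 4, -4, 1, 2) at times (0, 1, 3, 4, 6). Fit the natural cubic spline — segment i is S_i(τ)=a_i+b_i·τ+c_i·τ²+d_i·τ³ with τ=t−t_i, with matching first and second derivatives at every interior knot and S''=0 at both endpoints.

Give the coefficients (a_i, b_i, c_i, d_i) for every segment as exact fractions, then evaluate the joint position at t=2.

Δ: Δ0=7, Δ1=-4, Δ2=5, Δ3=1/2
row 1: diag=6, rhs=-66; c'=1/3, d'=-11
row 2: denom=6−2·1/3=16/3; d'=(54−2·-11)/(16/3)=57/4
row 3: denom=6−1·3/16=93/16; d'=(-27−1·57/4)/(93/16)=-220/31
back: M3=-220/31
back: M2=57/4−3/16·-220/31=483/31
back: M1=-11−1/3·483/31=-502/31
M: M0=0, M1=-502/31, M2=483/31, M3=-220/31, M4=0
seg 0: a=-3, c=M0/2=0, d=(M1−M0)/(6·1)=-251/93, b=Δ0−h0·(2M0+M1)/6=902/93
seg 1: a=4, c=M1/2=-251/31, d=(M2−M1)/(6·2)=985/372, b=Δ1−h1·(2M1+M2)/6=149/93
seg 2: a=-4, c=M2/2=483/62, d=(M3−M2)/(6·1)=-703/186, b=Δ2−h2·(2M2+M3)/6=92/93
seg 3: a=1, c=M3/2=-110/31, d=(M4−M3)/(6·2)=55/93, b=Δ3−h3·(2M3+M4)/6=973/186
t_q=2 → seg 1, τ=1; S=4+149/93·τ+-251/31·τ²+985/372·τ³=19/124

  seg 0: a=-3 b=902/93 c=0 d=-251/93
  seg 1: a=4 b=149/93 c=-251/31 d=985/372
  seg 2: a=-4 b=92/93 c=483/62 d=-703/186
  seg 3: a=1 b=973/186 c=-110/31 d=55/93
S(2) = 19/124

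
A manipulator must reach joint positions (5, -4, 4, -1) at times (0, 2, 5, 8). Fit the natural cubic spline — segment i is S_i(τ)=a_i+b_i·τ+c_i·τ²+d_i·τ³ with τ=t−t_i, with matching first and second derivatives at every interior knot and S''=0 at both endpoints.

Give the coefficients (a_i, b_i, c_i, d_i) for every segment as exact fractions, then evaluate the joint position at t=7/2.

  seg 0: a=5 b=-465/74 c=0 d=33/74
  seg 1: a=-4 b=-69/74 c=99/37 d=-983/1998
  seg 2: a=4 b=68/37 c=-389/222 d=389/1998
S(7/2) = -615/592

Δ: Δ0=-9/2, Δ1=8/3, Δ2=-5/3
row 1: diag=10, rhs=43; c'=3/10, d'=43/10
row 2: denom=12−3·3/10=111/10; d'=(-26−3·43/10)/(111/10)=-389/111
back: M2=-389/111
back: M1=43/10−3/10·-389/111=198/37
M: M0=0, M1=198/37, M2=-389/111, M3=0
seg 0: a=5, c=M0/2=0, d=(M1−M0)/(6·2)=33/74, b=Δ0−h0·(2M0+M1)/6=-465/74
seg 1: a=-4, c=M1/2=99/37, d=(M2−M1)/(6·3)=-983/1998, b=Δ1−h1·(2M1+M2)/6=-69/74
seg 2: a=4, c=M2/2=-389/222, d=(M3−M2)/(6·3)=389/1998, b=Δ2−h2·(2M2+M3)/6=68/37
t_q=7/2 → seg 1, τ=3/2; S=-4+-69/74·τ+99/37·τ²+-983/1998·τ³=-615/592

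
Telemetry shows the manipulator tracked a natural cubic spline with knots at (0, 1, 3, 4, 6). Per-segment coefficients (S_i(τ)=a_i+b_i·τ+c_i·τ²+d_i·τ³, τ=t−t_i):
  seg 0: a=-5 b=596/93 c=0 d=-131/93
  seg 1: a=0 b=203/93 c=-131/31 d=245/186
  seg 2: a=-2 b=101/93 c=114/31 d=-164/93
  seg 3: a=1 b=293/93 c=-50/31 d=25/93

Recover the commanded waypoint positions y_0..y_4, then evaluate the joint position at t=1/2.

y_0=-5 y_1=0 y_2=-2 y_3=1 y_4=3
S(1/2) = -489/248

y_0 = S_0(0) = a_0 = -5
y_1 = S_1(0) = a_1 = 0
y_2 = S_2(0) = a_2 = -2
y_3 = S_3(0) = a_3 = 1
y_4 = S_3(2) = 3
t_q=1/2 is in segment 0 (τ=1/2); S_0(τ)=-489/248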